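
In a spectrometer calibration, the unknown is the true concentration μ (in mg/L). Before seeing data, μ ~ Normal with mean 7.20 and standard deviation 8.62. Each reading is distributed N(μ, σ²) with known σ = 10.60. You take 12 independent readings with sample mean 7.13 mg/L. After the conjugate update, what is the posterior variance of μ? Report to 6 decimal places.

8.315474

For Normal data with known variance σ², a Normal(μ₀, σ₀²) prior on μ is conjugate. Posterior precision = 1/σ₀² + n/σ²; posterior mean is the precision-weighted average of μ₀ and x̄.
σ₀² = 8.62² = 74.3044, σ² = 10.60² = 112.36; σ² + n·σ₀² = 112.36 + 12·74.3044 = 1004.0128.
Posterior precision = 1/σ₀² + n/σ² = 1/74.3044 + 12/112.36 = (σ² + n·σ₀²)/(σ₀²σ²) = 1004.0128/(74.3044·112.36); posterior variance σₙ² = σ₀²σ²/(σ² + n·σ₀²) = 74.3044·112.36/1004.0128 = 8.315474.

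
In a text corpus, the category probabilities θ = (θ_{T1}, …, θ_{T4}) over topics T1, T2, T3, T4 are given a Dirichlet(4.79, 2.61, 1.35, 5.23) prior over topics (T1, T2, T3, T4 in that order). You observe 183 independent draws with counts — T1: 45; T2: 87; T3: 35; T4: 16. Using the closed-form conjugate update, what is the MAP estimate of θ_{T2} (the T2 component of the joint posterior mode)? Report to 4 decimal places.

The Dirichlet prior is conjugate to the Multinomial likelihood: each posterior αⱼ = prior αⱼ + observed count nⱼ.
Posterior concentration: (49.79, 89.61, 36.35, 21.23), total = 196.98.
Joint mode component: (α_{T2}−1)/(Σα−K) = 88.61/192.98 = 0.4592.

0.4592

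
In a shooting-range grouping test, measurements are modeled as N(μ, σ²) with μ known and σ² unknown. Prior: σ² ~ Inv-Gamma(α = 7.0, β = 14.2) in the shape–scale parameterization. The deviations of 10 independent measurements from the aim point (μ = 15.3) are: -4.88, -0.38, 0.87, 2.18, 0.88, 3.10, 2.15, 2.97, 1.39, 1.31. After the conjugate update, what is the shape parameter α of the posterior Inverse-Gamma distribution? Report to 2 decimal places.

With known mean μ and an Inverse-Gamma(α, β) prior on σ², the Normal likelihood is conjugate: posterior is Inv-Gamma(α + n/2, β + Σ(xᵢ−μ)²/2).
Σ(xᵢ−μ)² = (-4.88)² + (-0.38)² + (0.87)² + (2.18)² + (0.88)² + (3.10)² + (2.15)² + (2.97)² + (1.39)² + (1.31)² = 56.9441.
Posterior: Inv-Gamma(7.0 + 10/2, 14.2 + 56.9441/2) = Inv-Gamma(12.00, 42.67205).
Posterior α = 12.00.

12.00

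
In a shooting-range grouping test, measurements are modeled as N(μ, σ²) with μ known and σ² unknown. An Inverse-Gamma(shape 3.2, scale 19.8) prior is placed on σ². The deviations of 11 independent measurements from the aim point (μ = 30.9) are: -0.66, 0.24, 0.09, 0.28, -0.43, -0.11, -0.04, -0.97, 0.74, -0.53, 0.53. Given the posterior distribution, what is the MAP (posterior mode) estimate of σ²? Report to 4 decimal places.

With known mean μ and an Inverse-Gamma(α, β) prior on σ², the Normal likelihood is conjugate: posterior is Inv-Gamma(α + n/2, β + Σ(xᵢ−μ)²/2).
Σ(xᵢ−μ)² = (-0.66)² + (0.24)² + (0.09)² + (0.28)² + (-0.43)² + (-0.11)² + (-0.04)² + (-0.97)² + (0.74)² + (-0.53)² + (0.53)² = 2.8286.
Posterior: Inv-Gamma(3.2 + 11/2, 19.8 + 2.8286/2) = Inv-Gamma(8.70, 21.21430).
Mode = β/(α+1) = 21.21430/9.70 = 2.1870.

2.1870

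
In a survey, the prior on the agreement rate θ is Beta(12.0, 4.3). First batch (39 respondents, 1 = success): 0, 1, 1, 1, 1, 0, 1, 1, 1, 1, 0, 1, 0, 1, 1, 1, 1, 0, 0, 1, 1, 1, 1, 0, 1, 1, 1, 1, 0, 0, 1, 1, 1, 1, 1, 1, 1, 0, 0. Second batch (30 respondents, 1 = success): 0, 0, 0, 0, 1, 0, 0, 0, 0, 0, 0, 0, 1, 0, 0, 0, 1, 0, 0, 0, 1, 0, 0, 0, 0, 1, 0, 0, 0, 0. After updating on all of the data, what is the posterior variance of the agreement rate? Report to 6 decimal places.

The Beta prior is conjugate to a Binomial/Bernoulli likelihood; the update adds successes to α and failures to β.
After batch 1: Beta(12.0+28, 4.3+11) = Beta(40.0, 15.3).
After batch 2: Beta(40.0+5, 15.3+25) = Beta(45.0, 40.3).
Var = αβ/((α+β)²(α+β+1)) = 45.0·40.3/(85.3²·86.3) = 0.002888.

0.002888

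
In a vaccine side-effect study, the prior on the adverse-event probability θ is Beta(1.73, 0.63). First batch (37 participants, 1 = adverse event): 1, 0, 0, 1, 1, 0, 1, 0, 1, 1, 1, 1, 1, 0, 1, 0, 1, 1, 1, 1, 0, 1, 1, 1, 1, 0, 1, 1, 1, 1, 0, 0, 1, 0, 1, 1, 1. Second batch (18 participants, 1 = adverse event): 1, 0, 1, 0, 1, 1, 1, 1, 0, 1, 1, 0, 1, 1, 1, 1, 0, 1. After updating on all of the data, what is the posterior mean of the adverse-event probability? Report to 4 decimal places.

0.7101

The Beta prior is conjugate to a Binomial/Bernoulli likelihood; the update adds successes to α and failures to β.
After batch 1: Beta(1.73+26, 0.63+11) = Beta(27.73, 11.63).
After batch 2: Beta(27.73+13, 11.63+5) = Beta(40.73, 16.63).
Posterior mean = α/(α+β) = 40.73/57.36 = 0.7101.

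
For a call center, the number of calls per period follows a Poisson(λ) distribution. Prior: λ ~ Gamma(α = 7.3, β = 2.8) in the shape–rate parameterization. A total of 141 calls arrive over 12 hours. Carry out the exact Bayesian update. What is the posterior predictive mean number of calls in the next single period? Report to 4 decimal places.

With a Gamma(shape α, rate β) prior, the Poisson likelihood is conjugate: the posterior is Gamma(α + ΣXᵢ, β + n).
Posterior: Gamma(α+S, β+n) = Gamma(7.3+141, 2.8+12) = Gamma(148.3, 14.8).
The predictive distribution for one future period is NegBinom with mean α/β = 10.0203.

10.0203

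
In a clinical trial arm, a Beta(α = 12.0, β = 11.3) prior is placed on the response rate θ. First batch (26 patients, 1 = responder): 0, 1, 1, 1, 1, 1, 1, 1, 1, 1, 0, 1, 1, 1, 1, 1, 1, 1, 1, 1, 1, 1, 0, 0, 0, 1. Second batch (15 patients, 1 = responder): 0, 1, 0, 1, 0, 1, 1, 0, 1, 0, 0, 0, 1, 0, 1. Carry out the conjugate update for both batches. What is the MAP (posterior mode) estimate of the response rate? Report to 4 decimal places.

The Beta prior is conjugate to a Binomial/Bernoulli likelihood; the update adds successes to α and failures to β.
After batch 1: Beta(12.0+21, 11.3+5) = Beta(33.0, 16.3).
After batch 2: Beta(33.0+7, 16.3+8) = Beta(40.0, 24.3).
Mode of Beta(a,b) for a,b>1 is (a−1)/(a+b−2) = 39.0/62.3 = 0.6260.

0.6260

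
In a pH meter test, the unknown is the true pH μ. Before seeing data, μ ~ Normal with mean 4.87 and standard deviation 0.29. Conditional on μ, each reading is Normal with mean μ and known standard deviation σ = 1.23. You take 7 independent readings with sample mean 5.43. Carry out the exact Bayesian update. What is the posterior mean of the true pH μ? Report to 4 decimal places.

5.0269

For Normal data with known variance σ², a Normal(μ₀, σ₀²) prior on μ is conjugate. Posterior precision = 1/σ₀² + n/σ²; posterior mean is the precision-weighted average of μ₀ and x̄.
n·x̄ = 7·5.43 = 38.01.
σ₀² = 0.29² = 0.0841, σ² = 1.23² = 1.5129; σ² + n·σ₀² = 1.5129 + 7·0.0841 = 2.1016.
Posterior mean = (μ₀/σ₀² + n·x̄/σ²)/(1/σ₀² + n/σ²) = (σ²·μ₀ + σ₀²·n·x̄)/(σ² + n·σ₀²) = (1.5129·4.87 + 0.0841·38.01)/2.1016 = 10.564464/2.1016 = 5.0269.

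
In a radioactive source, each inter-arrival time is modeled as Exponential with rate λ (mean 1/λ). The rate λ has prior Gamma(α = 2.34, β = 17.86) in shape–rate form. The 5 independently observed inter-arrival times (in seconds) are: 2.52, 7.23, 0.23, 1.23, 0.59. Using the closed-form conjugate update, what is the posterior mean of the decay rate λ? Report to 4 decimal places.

0.2475

With a Gamma(shape α, rate β) prior on the exponential rate λ, the posterior after n observations with total T = Σxᵢ is Gamma(α+n, β+T).
Sum of observations T = 11.80 seconds; n = 5.
Posterior: Gamma(2.34+5, 17.86+11.80) = Gamma(7.34, 29.66).
Posterior mean of λ = α/β = 7.34/29.66 = 0.2475.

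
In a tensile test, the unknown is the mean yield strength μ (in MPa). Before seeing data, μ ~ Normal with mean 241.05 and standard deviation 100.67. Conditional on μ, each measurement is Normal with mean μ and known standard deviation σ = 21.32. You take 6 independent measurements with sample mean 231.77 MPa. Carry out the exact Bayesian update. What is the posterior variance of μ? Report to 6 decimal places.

For Normal data with known variance σ², a Normal(μ₀, σ₀²) prior on μ is conjugate. Posterior precision = 1/σ₀² + n/σ²; posterior mean is the precision-weighted average of μ₀ and x̄.
σ₀² = 100.67² = 10134.4489, σ² = 21.32² = 454.5424; σ² + n·σ₀² = 454.5424 + 6·10134.4489 = 61261.2358.
Posterior precision = 1/σ₀² + n/σ² = 1/10134.4489 + 6/454.5424 = (σ² + n·σ₀²)/(σ₀²σ²) = 61261.2358/(10134.4489·454.5424); posterior variance σₙ² = σ₀²σ²/(σ² + n·σ₀²) = 10134.4489·454.5424/61261.2358 = 75.194969.

75.194969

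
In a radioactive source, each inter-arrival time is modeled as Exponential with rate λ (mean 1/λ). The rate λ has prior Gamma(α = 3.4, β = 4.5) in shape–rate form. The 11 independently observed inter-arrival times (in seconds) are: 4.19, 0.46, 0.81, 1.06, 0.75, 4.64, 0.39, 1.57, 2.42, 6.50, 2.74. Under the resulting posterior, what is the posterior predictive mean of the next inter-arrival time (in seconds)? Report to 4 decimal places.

2.2410

With a Gamma(shape α, rate β) prior on the exponential rate λ, the posterior after n observations with total T = Σxᵢ is Gamma(α+n, β+T).
Sum of observations T = 25.53 seconds; n = 11.
Posterior: Gamma(3.4+11, 4.5+25.53) = Gamma(14.4, 30.03).
The predictive distribution for the next observation is Lomax; its mean is β/(α−1) = 30.03/13.4 = 2.2410.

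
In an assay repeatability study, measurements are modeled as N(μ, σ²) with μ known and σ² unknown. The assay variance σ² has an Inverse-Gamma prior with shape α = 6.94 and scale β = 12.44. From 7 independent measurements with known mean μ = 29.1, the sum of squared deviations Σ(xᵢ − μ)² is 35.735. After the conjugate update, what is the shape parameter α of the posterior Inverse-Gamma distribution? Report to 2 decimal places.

10.44

With known mean μ and an Inverse-Gamma(α, β) prior on σ², the Normal likelihood is conjugate: posterior is Inv-Gamma(α + n/2, β + Σ(xᵢ−μ)²/2).
Posterior: Inv-Gamma(6.94 + 7/2, 12.44 + 35.735/2) = Inv-Gamma(10.44, 30.3075).
Posterior α = 10.44.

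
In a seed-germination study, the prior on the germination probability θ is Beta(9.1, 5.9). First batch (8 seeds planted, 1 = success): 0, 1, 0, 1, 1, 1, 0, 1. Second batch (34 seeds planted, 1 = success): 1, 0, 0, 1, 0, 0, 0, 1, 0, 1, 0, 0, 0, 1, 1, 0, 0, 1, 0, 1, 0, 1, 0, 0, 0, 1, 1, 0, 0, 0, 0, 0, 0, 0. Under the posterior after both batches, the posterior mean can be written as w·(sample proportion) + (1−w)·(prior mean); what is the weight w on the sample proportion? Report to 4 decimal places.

0.7368

The Beta prior is conjugate to a Binomial/Bernoulli likelihood; the update adds successes to α and failures to β.
Total number of seeds planted: n = 8 + 34 = 42.
Posterior mean = (α₀+k)/(α₀+β₀+n) = [n/(α₀+β₀+n)]·(k/n) + [(α₀+β₀)/(α₀+β₀+n)]·α₀/(α₀+β₀), so only n and the prior enter the weight.
The weight on the data is w = n/(α₀+β₀+n) = 42/(9.1+5.9+42) = 42/57.0 = 0.7368.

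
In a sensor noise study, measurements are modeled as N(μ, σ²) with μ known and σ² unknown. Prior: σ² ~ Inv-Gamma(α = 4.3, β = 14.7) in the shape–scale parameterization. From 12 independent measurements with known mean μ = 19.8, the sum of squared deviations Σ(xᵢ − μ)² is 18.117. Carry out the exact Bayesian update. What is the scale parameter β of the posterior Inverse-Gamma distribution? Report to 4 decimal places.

23.7585

With known mean μ and an Inverse-Gamma(α, β) prior on σ², the Normal likelihood is conjugate: posterior is Inv-Gamma(α + n/2, β + Σ(xᵢ−μ)²/2).
Posterior: Inv-Gamma(4.3 + 12/2, 14.7 + 18.117/2) = Inv-Gamma(10.30, 23.7585).
Posterior β = 23.7585.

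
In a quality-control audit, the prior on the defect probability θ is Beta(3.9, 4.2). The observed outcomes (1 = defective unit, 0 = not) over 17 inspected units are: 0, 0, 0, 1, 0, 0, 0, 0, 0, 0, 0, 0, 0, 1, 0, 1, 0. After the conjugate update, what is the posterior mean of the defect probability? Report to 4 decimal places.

The Beta prior is conjugate to a Binomial/Bernoulli likelihood; the update adds successes to α and failures to β.
Posterior: Beta(α+k, β+n−k) = Beta(3.9+3, 4.2+14) = Beta(6.9, 18.2).
Posterior mean = α/(α+β) = 6.9/25.1 = 0.2749.

0.2749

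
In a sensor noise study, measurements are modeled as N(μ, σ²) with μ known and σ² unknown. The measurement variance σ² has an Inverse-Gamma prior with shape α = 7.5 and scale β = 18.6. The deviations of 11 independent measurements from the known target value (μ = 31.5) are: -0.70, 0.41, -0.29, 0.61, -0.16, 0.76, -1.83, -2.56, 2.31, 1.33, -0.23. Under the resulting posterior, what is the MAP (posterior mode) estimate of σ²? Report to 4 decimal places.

1.9992

With known mean μ and an Inverse-Gamma(α, β) prior on σ², the Normal likelihood is conjugate: posterior is Inv-Gamma(α + n/2, β + Σ(xᵢ−μ)²/2).
Σ(xᵢ−μ)² = (-0.70)² + (0.41)² + (-0.29)² + (0.61)² + (-0.16)² + (0.76)² + (-1.83)² + (-2.56)² + (2.31)² + (1.33)² + (-0.23)² = 18.7779.
Posterior: Inv-Gamma(7.5 + 11/2, 18.6 + 18.7779/2) = Inv-Gamma(13.00, 27.98895).
Mode = β/(α+1) = 27.98895/14.00 = 1.9992.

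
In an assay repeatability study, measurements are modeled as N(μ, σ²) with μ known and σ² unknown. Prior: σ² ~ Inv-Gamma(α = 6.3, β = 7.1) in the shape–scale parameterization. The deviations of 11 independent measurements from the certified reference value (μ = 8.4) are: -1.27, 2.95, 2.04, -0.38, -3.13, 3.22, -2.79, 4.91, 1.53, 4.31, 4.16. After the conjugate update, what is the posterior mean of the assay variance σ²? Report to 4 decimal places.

With known mean μ and an Inverse-Gamma(α, β) prior on σ², the Normal likelihood is conjugate: posterior is Inv-Gamma(α + n/2, β + Σ(xᵢ−μ)²/2).
Σ(xᵢ−μ)² = (-1.27)² + (2.95)² + (2.04)² + (-0.38)² + (-3.13)² + (3.22)² + (-2.79)² + (4.91)² + (1.53)² + (4.31)² + (4.16)² = 104.9015.
Posterior: Inv-Gamma(6.3 + 11/2, 7.1 + 104.9015/2) = Inv-Gamma(11.80, 59.55075).
E[σ²|data] = β/(α−1) = 59.55075/10.80 = 5.5140.

5.5140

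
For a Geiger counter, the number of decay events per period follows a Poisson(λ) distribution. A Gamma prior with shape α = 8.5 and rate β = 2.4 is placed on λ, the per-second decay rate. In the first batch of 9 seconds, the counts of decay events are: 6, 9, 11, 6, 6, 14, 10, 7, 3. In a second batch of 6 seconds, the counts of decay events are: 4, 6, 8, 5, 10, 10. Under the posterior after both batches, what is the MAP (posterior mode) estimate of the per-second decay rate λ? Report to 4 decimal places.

With a Gamma(shape α, rate β) prior, the Poisson likelihood is conjugate: the posterior is Gamma(α + ΣXᵢ, β + n).
Batch 1: sum of counts S = 72 over n = 9 seconds.
After batch 1: Gamma(α+S, β+n) = Gamma(8.5+72, 2.4+9) = Gamma(80.5, 11.4).
Batch 2: sum of counts S = 43 over n = 6 seconds.
After batch 2: Gamma(α+S, β+n) = Gamma(80.5+43, 11.4+6) = Gamma(123.5, 17.4).
Mode of Gamma(α,β) for α≥1 is (α−1)/β = 122.5/17.4 = 7.0402.

7.0402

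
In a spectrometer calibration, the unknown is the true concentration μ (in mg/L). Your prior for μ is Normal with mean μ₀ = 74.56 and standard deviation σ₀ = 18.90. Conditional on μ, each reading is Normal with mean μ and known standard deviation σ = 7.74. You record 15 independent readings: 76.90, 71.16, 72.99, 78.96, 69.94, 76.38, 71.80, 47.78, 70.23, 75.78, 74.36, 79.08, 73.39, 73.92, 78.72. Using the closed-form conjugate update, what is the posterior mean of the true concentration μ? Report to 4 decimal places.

For Normal data with known variance σ², a Normal(μ₀, σ₀²) prior on μ is conjugate. Posterior precision = 1/σ₀² + n/σ²; posterior mean is the precision-weighted average of μ₀ and x̄.
Σxᵢ = 76.90 + 71.16 + 72.99 + 78.96 + 69.94 + 76.38 + 71.80 + 47.78 + 70.23 + 75.78 + 74.36 + 79.08 + 73.39 + 73.92 + 78.72 = 1091.39, so n·x̄ = 1091.39.
σ₀² = 18.90² = 357.21, σ² = 7.74² = 59.9076; σ² + n·σ₀² = 59.9076 + 15·357.21 = 5418.0576.
Posterior mean = (μ₀/σ₀² + n·x̄/σ²)/(1/σ₀² + n/σ²) = (σ²·μ₀ + σ₀²·n·x̄)/(σ² + n·σ₀²) = (59.9076·74.56 + 357.21·1091.39)/5418.0576 = 394322.132556/5418.0576 = 72.7792.

72.7792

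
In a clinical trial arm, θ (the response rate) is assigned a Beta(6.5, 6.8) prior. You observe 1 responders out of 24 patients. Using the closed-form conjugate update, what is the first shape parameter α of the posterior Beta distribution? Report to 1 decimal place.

The Beta prior is conjugate to a Binomial/Bernoulli likelihood; the update adds successes to α and failures to β.
Posterior: Beta(α+k, β+n−k) = Beta(6.5+1, 6.8+23) = Beta(7.5, 29.8).
Posterior α = 7.5.

7.5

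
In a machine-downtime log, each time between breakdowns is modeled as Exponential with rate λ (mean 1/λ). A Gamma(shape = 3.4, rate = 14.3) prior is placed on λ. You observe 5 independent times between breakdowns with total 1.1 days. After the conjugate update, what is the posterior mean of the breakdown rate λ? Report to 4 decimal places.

With a Gamma(shape α, rate β) prior on the exponential rate λ, the posterior after n observations with total T = Σxᵢ is Gamma(α+n, β+T).
Posterior: Gamma(3.4+5, 14.3+1.1) = Gamma(8.4, 15.4).
Posterior mean of λ = α/β = 8.4/15.4 = 0.5455.

0.5455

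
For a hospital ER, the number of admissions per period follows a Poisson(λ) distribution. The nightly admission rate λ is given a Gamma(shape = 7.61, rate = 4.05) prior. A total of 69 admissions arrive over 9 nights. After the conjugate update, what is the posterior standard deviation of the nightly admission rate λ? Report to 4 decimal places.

With a Gamma(shape α, rate β) prior, the Poisson likelihood is conjugate: the posterior is Gamma(α + ΣXᵢ, β + n).
Posterior: Gamma(α+S, β+n) = Gamma(7.61+69, 4.05+9) = Gamma(76.61, 13.05).
SD = √α/β = √76.61/13.05 = 0.6707.

0.6707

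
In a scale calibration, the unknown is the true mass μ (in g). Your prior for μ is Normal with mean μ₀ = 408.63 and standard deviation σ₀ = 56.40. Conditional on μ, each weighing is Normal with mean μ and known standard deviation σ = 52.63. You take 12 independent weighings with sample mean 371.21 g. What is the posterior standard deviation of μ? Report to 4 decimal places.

For Normal data with known variance σ², a Normal(μ₀, σ₀²) prior on μ is conjugate. Posterior precision = 1/σ₀² + n/σ²; posterior mean is the precision-weighted average of μ₀ and x̄.
σ₀² = 56.40² = 3180.96, σ² = 52.63² = 2769.9169; σ² + n·σ₀² = 2769.9169 + 12·3180.96 = 40941.4369.
Posterior precision = 1/σ₀² + n/σ² = 1/3180.96 + 12/2769.9169 = (σ² + n·σ₀²)/(σ₀²σ²) = 40941.4369/(3180.96·2769.9169); posterior variance σₙ² = σ₀²σ²/(σ² + n·σ₀²) = 3180.96·2769.9169/40941.4369 = 215.209712.
Posterior SD = √σₙ² = √(3180.96·2769.9169/40941.4369) = 14.6700.

14.6700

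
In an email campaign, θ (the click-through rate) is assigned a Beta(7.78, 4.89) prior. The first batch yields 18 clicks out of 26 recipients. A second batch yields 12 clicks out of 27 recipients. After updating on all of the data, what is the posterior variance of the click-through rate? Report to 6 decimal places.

0.003665

The Beta prior is conjugate to a Binomial/Bernoulli likelihood; the update adds successes to α and failures to β.
After batch 1: Beta(7.78+18, 4.89+8) = Beta(25.78, 12.89).
After batch 2: Beta(25.78+12, 12.89+15) = Beta(37.78, 27.89).
Var = αβ/((α+β)²(α+β+1)) = 37.78·27.89/(65.67²·66.67) = 0.003665.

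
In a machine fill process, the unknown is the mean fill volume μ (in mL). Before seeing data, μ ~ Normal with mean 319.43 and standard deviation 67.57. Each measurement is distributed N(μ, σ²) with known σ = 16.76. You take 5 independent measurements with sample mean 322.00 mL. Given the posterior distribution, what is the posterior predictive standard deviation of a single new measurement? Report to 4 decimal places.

For Normal data with known variance σ², a Normal(μ₀, σ₀²) prior on μ is conjugate. Posterior precision = 1/σ₀² + n/σ²; posterior mean is the precision-weighted average of μ₀ and x̄.
σ₀² = 67.57² = 4565.7049, σ² = 16.76² = 280.8976; σ² + n·σ₀² = 280.8976 + 5·4565.7049 = 23109.4221.
Posterior precision = 1/σ₀² + n/σ² = 1/4565.7049 + 5/280.8976 = (σ² + n·σ₀²)/(σ₀²σ²) = 23109.4221/(4565.7049·280.8976); posterior variance σₙ² = σ₀²σ²/(σ² + n·σ₀²) = 4565.7049·280.8976/23109.4221 = 55.496652.
Predictive variance for one new observation = σₙ² + σ² = 4565.7049·280.8976/23109.4221 + 280.8976 = σ²·(σ₀² + 23109.4221)/23109.4221 = 280.8976·27675.127/23109.4221 = 336.394252; SD = √(280.8976·27675.127/23109.4221) = 18.3411.

18.3411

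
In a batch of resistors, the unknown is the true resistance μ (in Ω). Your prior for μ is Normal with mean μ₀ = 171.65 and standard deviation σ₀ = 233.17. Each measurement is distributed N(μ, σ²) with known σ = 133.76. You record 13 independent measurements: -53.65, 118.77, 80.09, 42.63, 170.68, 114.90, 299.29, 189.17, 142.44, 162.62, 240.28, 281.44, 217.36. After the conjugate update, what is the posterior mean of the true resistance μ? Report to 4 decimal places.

For Normal data with known variance σ², a Normal(μ₀, σ₀²) prior on μ is conjugate. Posterior precision = 1/σ₀² + n/σ²; posterior mean is the precision-weighted average of μ₀ and x̄.
Σxᵢ = (-53.65) + 118.77 + 80.09 + 42.63 + 170.68 + 114.90 + 299.29 + 189.17 + 142.44 + 162.62 + 240.28 + 281.44 + 217.36 = 2006.02, so n·x̄ = 2006.02.
σ₀² = 233.17² = 54368.2489, σ² = 133.76² = 17891.7376; σ² + n·σ₀² = 17891.7376 + 13·54368.2489 = 724678.9733.
Posterior mean = (μ₀/σ₀² + n·x̄/σ²)/(1/σ₀² + n/σ²) = (σ²·μ₀ + σ₀²·n·x̄)/(σ² + n·σ₀²) = (17891.7376·171.65 + 54368.2489·2006.02)/724678.9733 = 112134911.417418/724678.9733 = 154.7374.

154.7374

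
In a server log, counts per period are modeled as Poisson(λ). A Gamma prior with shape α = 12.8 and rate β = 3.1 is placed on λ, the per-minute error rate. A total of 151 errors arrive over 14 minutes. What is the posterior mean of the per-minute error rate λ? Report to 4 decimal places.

9.5789

With a Gamma(shape α, rate β) prior, the Poisson likelihood is conjugate: the posterior is Gamma(α + ΣXᵢ, β + n).
Posterior: Gamma(α+S, β+n) = Gamma(12.8+151, 3.1+14) = Gamma(163.8, 17.1).
Posterior mean = α/β = 163.8/17.1 = 9.5789.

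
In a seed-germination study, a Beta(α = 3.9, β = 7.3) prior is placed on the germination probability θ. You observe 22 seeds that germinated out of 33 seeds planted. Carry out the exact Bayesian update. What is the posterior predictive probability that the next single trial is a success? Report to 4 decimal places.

The Beta prior is conjugate to a Binomial/Bernoulli likelihood; the update adds successes to α and failures to β.
Posterior: Beta(α+k, β+n−k) = Beta(3.9+22, 7.3+11) = Beta(25.9, 18.3).
For a single future Bernoulli trial, P(success | data) = α/(α+β) = 0.5860.

0.5860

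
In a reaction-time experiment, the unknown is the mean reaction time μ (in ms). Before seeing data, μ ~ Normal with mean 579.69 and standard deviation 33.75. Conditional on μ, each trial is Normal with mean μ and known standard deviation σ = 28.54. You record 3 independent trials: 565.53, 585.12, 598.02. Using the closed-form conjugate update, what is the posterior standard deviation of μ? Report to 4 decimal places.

14.8071

For Normal data with known variance σ², a Normal(μ₀, σ₀²) prior on μ is conjugate. Posterior precision = 1/σ₀² + n/σ²; posterior mean is the precision-weighted average of μ₀ and x̄.
σ₀² = 33.75² = 1139.0625, σ² = 28.54² = 814.5316; σ² + n·σ₀² = 814.5316 + 3·1139.0625 = 4231.7191.
Posterior precision = 1/σ₀² + n/σ² = 1/1139.0625 + 3/814.5316 = (σ² + n·σ₀²)/(σ₀²σ²) = 4231.7191/(1139.0625·814.5316); posterior variance σₙ² = σ₀²σ²/(σ² + n·σ₀²) = 1139.0625·814.5316/4231.7191 = 219.249525.
Posterior SD = √σₙ² = √(1139.0625·814.5316/4231.7191) = 14.8071.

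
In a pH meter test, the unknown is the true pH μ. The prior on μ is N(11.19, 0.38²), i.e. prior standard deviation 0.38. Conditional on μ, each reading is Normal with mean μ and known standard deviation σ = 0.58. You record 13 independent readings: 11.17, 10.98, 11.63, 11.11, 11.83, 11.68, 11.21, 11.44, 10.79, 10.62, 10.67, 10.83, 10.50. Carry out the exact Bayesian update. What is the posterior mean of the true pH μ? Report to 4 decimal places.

11.1241

For Normal data with known variance σ², a Normal(μ₀, σ₀²) prior on μ is conjugate. Posterior precision = 1/σ₀² + n/σ²; posterior mean is the precision-weighted average of μ₀ and x̄.
Σxᵢ = 11.17 + 10.98 + 11.63 + 11.11 + 11.83 + 11.68 + 11.21 + 11.44 + 10.79 + 10.62 + 10.67 + 10.83 + 10.50 = 144.46, so n·x̄ = 144.46.
σ₀² = 0.38² = 0.1444, σ² = 0.58² = 0.3364; σ² + n·σ₀² = 0.3364 + 13·0.1444 = 2.2136.
Posterior mean = (μ₀/σ₀² + n·x̄/σ²)/(1/σ₀² + n/σ²) = (σ²·μ₀ + σ₀²·n·x̄)/(σ² + n·σ₀²) = (0.3364·11.19 + 0.1444·144.46)/2.2136 = 24.62434/2.2136 = 11.1241.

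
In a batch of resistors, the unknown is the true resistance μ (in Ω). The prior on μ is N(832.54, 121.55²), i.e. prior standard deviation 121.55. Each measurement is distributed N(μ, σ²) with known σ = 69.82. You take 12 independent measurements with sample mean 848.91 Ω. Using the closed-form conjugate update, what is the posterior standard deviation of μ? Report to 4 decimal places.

For Normal data with known variance σ², a Normal(μ₀, σ₀²) prior on μ is conjugate. Posterior precision = 1/σ₀² + n/σ²; posterior mean is the precision-weighted average of μ₀ and x̄.
σ₀² = 121.55² = 14774.4025, σ² = 69.82² = 4874.8324; σ² + n·σ₀² = 4874.8324 + 12·14774.4025 = 182167.6624.
Posterior precision = 1/σ₀² + n/σ² = 1/14774.4025 + 12/4874.8324 = (σ² + n·σ₀²)/(σ₀²σ²) = 182167.6624/(14774.4025·4874.8324); posterior variance σₙ² = σ₀²σ²/(σ² + n·σ₀²) = 14774.4025·4874.8324/182167.6624 = 395.365100.
Posterior SD = √σₙ² = √(14774.4025·4874.8324/182167.6624) = 19.8838.

19.8838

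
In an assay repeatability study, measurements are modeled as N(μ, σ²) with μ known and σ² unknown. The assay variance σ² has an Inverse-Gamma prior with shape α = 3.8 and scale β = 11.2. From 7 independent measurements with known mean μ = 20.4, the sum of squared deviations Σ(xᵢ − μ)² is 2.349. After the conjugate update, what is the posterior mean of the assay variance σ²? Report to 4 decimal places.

With known mean μ and an Inverse-Gamma(α, β) prior on σ², the Normal likelihood is conjugate: posterior is Inv-Gamma(α + n/2, β + Σ(xᵢ−μ)²/2).
Posterior: Inv-Gamma(3.8 + 7/2, 11.2 + 2.349/2) = Inv-Gamma(7.30, 12.3745).
E[σ²|data] = β/(α−1) = 12.3745/6.30 = 1.9642.

1.9642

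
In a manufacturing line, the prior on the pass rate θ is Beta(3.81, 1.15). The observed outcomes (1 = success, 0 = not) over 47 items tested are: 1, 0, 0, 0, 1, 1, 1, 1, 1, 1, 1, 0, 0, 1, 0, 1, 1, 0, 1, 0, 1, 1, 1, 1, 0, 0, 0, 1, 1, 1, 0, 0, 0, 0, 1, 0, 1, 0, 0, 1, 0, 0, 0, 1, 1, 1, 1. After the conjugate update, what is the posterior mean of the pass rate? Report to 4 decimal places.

0.5737

The Beta prior is conjugate to a Binomial/Bernoulli likelihood; the update adds successes to α and failures to β.
Posterior: Beta(α+k, β+n−k) = Beta(3.81+26, 1.15+21) = Beta(29.81, 22.15).
Posterior mean = α/(α+β) = 29.81/51.96 = 0.5737.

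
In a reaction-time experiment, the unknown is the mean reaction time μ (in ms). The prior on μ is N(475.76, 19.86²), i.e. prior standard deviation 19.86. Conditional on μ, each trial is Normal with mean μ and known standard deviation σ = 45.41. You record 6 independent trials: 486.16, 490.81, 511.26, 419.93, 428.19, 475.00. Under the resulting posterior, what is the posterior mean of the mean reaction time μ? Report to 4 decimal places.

471.9116

For Normal data with known variance σ², a Normal(μ₀, σ₀²) prior on μ is conjugate. Posterior precision = 1/σ₀² + n/σ²; posterior mean is the precision-weighted average of μ₀ and x̄.
Σxᵢ = 486.16 + 490.81 + 511.26 + 419.93 + 428.19 + 475.00 = 2811.35, so n·x̄ = 2811.35.
σ₀² = 19.86² = 394.4196, σ² = 45.41² = 2062.0681; σ² + n·σ₀² = 2062.0681 + 6·394.4196 = 4428.5857.
Posterior mean = (μ₀/σ₀² + n·x̄/σ²)/(1/σ₀² + n/σ²) = (σ²·μ₀ + σ₀²·n·x̄)/(σ² + n·σ₀²) = (2062.0681·475.76 + 394.4196·2811.35)/4428.5857 = 2089901.061716/4428.5857 = 471.9116.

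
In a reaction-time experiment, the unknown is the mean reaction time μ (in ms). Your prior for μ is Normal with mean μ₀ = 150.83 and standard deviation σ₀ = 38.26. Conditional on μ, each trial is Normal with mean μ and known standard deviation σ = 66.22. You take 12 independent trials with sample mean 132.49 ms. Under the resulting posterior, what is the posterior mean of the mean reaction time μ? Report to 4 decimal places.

136.1537

For Normal data with known variance σ², a Normal(μ₀, σ₀²) prior on μ is conjugate. Posterior precision = 1/σ₀² + n/σ²; posterior mean is the precision-weighted average of μ₀ and x̄.
n·x̄ = 12·132.49 = 1589.88.
σ₀² = 38.26² = 1463.8276, σ² = 66.22² = 4385.0884; σ² + n·σ₀² = 4385.0884 + 12·1463.8276 = 21951.0196.
Posterior mean = (μ₀/σ₀² + n·x̄/σ²)/(1/σ₀² + n/σ²) = (σ²·μ₀ + σ₀²·n·x̄)/(σ² + n·σ₀²) = (4385.0884·150.83 + 1463.8276·1589.88)/21951.0196 = 2988713.10806/21951.0196 = 136.1537.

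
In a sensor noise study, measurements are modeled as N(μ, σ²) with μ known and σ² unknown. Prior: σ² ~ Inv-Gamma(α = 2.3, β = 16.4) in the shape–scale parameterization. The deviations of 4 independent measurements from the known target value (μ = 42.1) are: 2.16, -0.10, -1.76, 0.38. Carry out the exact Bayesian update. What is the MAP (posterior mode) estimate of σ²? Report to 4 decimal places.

With known mean μ and an Inverse-Gamma(α, β) prior on σ², the Normal likelihood is conjugate: posterior is Inv-Gamma(α + n/2, β + Σ(xᵢ−μ)²/2).
Σ(xᵢ−μ)² = (2.16)² + (-0.10)² + (-1.76)² + (0.38)² = 7.9176.
Posterior: Inv-Gamma(2.3 + 4/2, 16.4 + 7.9176/2) = Inv-Gamma(4.30, 20.35880).
Mode = β/(α+1) = 20.35880/5.30 = 3.8413.

3.8413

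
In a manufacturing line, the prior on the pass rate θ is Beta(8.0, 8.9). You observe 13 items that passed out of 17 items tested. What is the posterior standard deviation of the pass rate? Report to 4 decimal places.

0.0822

The Beta prior is conjugate to a Binomial/Bernoulli likelihood; the update adds successes to α and failures to β.
Posterior: Beta(α+k, β+n−k) = Beta(8.0+13, 8.9+4) = Beta(21.0, 12.9).
Var = αβ/((α+β)²(α+β+1)) = 21.0·12.9/(33.9²·34.9) = 0.00675436; SD = √0.00675436 = 0.0822.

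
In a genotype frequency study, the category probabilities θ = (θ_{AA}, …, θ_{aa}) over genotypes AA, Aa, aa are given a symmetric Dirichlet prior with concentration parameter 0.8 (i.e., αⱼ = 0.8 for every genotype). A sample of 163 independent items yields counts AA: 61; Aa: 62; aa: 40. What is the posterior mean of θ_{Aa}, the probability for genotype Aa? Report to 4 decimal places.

The Dirichlet prior is conjugate to the Multinomial likelihood: each posterior αⱼ = prior αⱼ + observed count nⱼ.
Posterior concentration: (61.8, 62.8, 40.8), total = 165.4.
E[θ_{Aa}|data] = α_{Aa}/Σα = 62.8/165.4 = 0.3797.

0.3797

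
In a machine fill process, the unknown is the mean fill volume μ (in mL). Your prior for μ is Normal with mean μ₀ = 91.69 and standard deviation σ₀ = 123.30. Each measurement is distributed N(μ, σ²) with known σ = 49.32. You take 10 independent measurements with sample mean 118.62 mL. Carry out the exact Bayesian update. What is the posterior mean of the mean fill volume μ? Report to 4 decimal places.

118.1959

For Normal data with known variance σ², a Normal(μ₀, σ₀²) prior on μ is conjugate. Posterior precision = 1/σ₀² + n/σ²; posterior mean is the precision-weighted average of μ₀ and x̄.
n·x̄ = 10·118.62 = 1186.2.
σ₀² = 123.30² = 15202.89, σ² = 49.32² = 2432.4624; σ² + n·σ₀² = 2432.4624 + 10·15202.89 = 154461.3624.
Posterior mean = (μ₀/σ₀² + n·x̄/σ²)/(1/σ₀² + n/σ²) = (σ²·μ₀ + σ₀²·n·x̄)/(σ² + n·σ₀²) = (2432.4624·91.69 + 15202.89·1186.2)/154461.3624 = 18256700.595456/154461.3624 = 118.1959.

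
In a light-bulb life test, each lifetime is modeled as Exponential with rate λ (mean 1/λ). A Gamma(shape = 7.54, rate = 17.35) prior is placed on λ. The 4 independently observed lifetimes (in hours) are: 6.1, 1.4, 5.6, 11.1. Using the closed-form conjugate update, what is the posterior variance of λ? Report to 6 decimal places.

0.006684

With a Gamma(shape α, rate β) prior on the exponential rate λ, the posterior after n observations with total T = Σxᵢ is Gamma(α+n, β+T).
Sum of observations T = 24.2 hours; n = 4.
Posterior: Gamma(7.54+4, 17.35+24.2) = Gamma(11.54, 41.55).
Var = α/β² = 0.006684.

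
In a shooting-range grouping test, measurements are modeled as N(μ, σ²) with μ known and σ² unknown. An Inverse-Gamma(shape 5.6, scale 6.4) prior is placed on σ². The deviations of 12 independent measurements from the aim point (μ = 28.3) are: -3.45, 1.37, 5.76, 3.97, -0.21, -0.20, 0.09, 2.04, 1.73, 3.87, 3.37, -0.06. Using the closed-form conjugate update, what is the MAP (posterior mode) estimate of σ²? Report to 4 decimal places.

With known mean μ and an Inverse-Gamma(α, β) prior on σ², the Normal likelihood is conjugate: posterior is Inv-Gamma(α + n/2, β + Σ(xᵢ−μ)²/2).
Σ(xᵢ−μ)² = (-3.45)² + (1.37)² + (5.76)² + (3.97)² + (-0.21)² + (-0.20)² + (0.09)² + (2.04)² + (1.73)² + (3.87)² + (3.37)² + (-0.06)² = 96.3020.
Posterior: Inv-Gamma(5.6 + 12/2, 6.4 + 96.3020/2) = Inv-Gamma(11.60, 54.55100).
Mode = β/(α+1) = 54.55100/12.60 = 4.3294.

4.3294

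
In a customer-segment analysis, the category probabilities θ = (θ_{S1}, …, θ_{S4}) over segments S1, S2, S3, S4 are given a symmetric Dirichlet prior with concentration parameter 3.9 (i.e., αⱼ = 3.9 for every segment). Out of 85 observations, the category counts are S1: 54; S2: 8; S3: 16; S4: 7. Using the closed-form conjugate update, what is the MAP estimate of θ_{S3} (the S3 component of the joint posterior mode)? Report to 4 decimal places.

The Dirichlet prior is conjugate to the Multinomial likelihood: each posterior αⱼ = prior αⱼ + observed count nⱼ.
Posterior concentration: (57.9, 11.9, 19.9, 10.9), total = 100.6.
Joint mode component: (α_{S3}−1)/(Σα−K) = 18.9/96.6 = 0.1957.

0.1957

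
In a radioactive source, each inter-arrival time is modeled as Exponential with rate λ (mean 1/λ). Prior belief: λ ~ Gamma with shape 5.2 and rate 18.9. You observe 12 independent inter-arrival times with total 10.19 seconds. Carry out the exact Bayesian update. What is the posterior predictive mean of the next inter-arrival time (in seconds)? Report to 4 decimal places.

1.7957

With a Gamma(shape α, rate β) prior on the exponential rate λ, the posterior after n observations with total T = Σxᵢ is Gamma(α+n, β+T).
Posterior: Gamma(5.2+12, 18.9+10.19) = Gamma(17.2, 29.09).
The predictive distribution for the next observation is Lomax; its mean is β/(α−1) = 29.09/16.2 = 1.7957.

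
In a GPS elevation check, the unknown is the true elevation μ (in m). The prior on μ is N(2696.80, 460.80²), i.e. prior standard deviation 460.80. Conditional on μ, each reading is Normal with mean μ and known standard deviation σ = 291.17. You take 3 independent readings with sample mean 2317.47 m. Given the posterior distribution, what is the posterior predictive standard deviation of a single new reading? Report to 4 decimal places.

331.2410

For Normal data with known variance σ², a Normal(μ₀, σ₀²) prior on μ is conjugate. Posterior precision = 1/σ₀² + n/σ²; posterior mean is the precision-weighted average of μ₀ and x̄.
σ₀² = 460.80² = 212336.64, σ² = 291.17² = 84779.9689; σ² + n·σ₀² = 84779.9689 + 3·212336.64 = 721789.8889.
Posterior precision = 1/σ₀² + n/σ² = 1/212336.64 + 3/84779.9689 = (σ² + n·σ₀²)/(σ₀²σ²) = 721789.8889/(212336.64·84779.9689); posterior variance σₙ² = σ₀²σ²/(σ² + n·σ₀²) = 212336.64·84779.9689/721789.8889 = 24940.628862.
Predictive variance for one new observation = σₙ² + σ² = 212336.64·84779.9689/721789.8889 + 84779.9689 = σ²·(σ₀² + 721789.8889)/721789.8889 = 84779.9689·934126.5289/721789.8889 = 109720.597762; SD = √(84779.9689·934126.5289/721789.8889) = 331.2410.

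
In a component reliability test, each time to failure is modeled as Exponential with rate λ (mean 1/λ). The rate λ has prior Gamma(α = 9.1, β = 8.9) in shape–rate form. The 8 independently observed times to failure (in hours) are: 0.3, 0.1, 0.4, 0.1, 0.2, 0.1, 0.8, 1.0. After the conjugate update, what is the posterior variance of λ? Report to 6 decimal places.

0.120754

With a Gamma(shape α, rate β) prior on the exponential rate λ, the posterior after n observations with total T = Σxᵢ is Gamma(α+n, β+T).
Sum of observations T = 3.0 hours; n = 8.
Posterior: Gamma(9.1+8, 8.9+3.0) = Gamma(17.1, 11.9).
Var = α/β² = 0.120754.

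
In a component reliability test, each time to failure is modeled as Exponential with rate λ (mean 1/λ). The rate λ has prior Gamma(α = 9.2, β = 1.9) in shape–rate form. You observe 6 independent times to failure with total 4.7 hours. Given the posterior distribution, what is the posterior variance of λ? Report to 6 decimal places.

0.348944

With a Gamma(shape α, rate β) prior on the exponential rate λ, the posterior after n observations with total T = Σxᵢ is Gamma(α+n, β+T).
Posterior: Gamma(9.2+6, 1.9+4.7) = Gamma(15.2, 6.6).
Var = α/β² = 0.348944.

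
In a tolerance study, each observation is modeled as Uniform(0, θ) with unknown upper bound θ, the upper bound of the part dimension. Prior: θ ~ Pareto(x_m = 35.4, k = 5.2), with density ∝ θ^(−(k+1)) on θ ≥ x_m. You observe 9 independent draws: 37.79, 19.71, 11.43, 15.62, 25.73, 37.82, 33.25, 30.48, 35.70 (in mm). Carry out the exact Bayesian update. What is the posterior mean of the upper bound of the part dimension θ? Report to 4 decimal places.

A Pareto(scale x_m, shape k) prior on the upper bound θ of Uniform(0, θ) is conjugate: posterior is Pareto(max(x_m, max xᵢ), k + n).
Sample maximum = 37.82; prior scale x_m = 35.4 → posterior scale = max = 37.82.
Posterior shape = 5.2 + 9 = 14.2.
E[θ|data] = k·x_m/(k−1) = 14.2·37.82/13.2 = 40.6852.

40.6852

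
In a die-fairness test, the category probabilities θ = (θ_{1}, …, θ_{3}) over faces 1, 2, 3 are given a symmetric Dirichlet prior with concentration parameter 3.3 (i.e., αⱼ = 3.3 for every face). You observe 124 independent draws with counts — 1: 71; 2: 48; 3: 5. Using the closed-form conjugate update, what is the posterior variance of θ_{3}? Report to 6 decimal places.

The Dirichlet prior is conjugate to the Multinomial likelihood: each posterior αⱼ = prior αⱼ + observed count nⱼ.
Posterior concentration: (74.3, 51.3, 8.3), total = 133.9.
Var[θ_j] = α_j(Σα−α_j)/((Σα)²(Σα+1)) = 8.3·125.6/(133.9²·134.9) = 0.000431.

0.000431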